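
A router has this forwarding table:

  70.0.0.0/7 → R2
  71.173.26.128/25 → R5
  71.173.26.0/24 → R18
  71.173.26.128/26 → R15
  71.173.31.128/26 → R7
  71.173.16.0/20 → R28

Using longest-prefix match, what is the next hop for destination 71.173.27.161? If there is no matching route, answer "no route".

Routes whose prefix contains 71.173.27.161:
  70.0.0.0/7 (70.0.0.0 - 71.255.255.255) -> R2
  71.173.16.0/20 (71.173.16.0 - 71.173.31.255) -> R28
More-specific entries that do NOT match:
  71.173.26.128/26 (71.173.26.128 - 71.173.26.191) does not contain 71.173.27.161
  71.173.31.128/26 (71.173.31.128 - 71.173.31.191) does not contain 71.173.27.161
  71.173.26.128/25 (71.173.26.128 - 71.173.26.255) does not contain 71.173.27.161
  71.173.26.0/24 (71.173.26.0 - 71.173.26.255) does not contain 71.173.27.161
Longest matching prefix is /20 -> next hop R28.

R28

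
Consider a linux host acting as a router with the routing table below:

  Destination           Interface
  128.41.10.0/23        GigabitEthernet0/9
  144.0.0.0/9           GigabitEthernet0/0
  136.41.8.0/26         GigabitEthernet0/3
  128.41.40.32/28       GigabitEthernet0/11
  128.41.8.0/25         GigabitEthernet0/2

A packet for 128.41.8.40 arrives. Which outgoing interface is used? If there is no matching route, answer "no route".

Routes whose prefix contains 128.41.8.40:
  128.41.8.0/25 (128.41.8.0 - 128.41.8.127) -> GigabitEthernet0/2
More-specific entries that do NOT match:
  128.41.40.32/28 (128.41.40.32 - 128.41.40.47) does not contain 128.41.8.40
  136.41.8.0/26 (136.41.8.0 - 136.41.8.63) does not contain 128.41.8.40
Longest matching prefix is /25 -> interface GigabitEthernet0/2.

GigabitEthernet0/2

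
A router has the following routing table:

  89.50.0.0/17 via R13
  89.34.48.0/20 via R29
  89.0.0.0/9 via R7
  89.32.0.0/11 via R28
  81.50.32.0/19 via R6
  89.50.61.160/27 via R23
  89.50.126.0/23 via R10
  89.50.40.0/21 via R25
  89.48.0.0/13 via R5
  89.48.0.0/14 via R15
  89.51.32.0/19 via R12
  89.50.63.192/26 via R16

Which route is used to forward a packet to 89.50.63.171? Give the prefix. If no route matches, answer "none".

Entries matching 89.50.63.171:
  89.0.0.0/9 (89.0.0.0 - 89.127.255.255)
  89.32.0.0/11 (89.32.0.0 - 89.63.255.255)
  89.48.0.0/13 (89.48.0.0 - 89.55.255.255)
  89.48.0.0/14 (89.48.0.0 - 89.51.255.255)
  89.50.0.0/17 (89.50.0.0 - 89.50.127.255)
Most specific is 89.50.0.0/17.

89.50.0.0/17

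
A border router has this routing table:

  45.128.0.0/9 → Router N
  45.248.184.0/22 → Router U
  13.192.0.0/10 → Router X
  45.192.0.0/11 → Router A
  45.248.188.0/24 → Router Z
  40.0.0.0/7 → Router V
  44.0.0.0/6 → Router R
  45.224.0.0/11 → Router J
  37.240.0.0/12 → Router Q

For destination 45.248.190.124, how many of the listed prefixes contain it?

Prefixes containing 45.248.190.124:
  44.0.0.0/6 (44.0.0.0 - 47.255.255.255)
  45.128.0.0/9 (45.128.0.0 - 45.255.255.255)
  45.224.0.0/11 (45.224.0.0 - 45.255.255.255)
Total matching entries: 3.

3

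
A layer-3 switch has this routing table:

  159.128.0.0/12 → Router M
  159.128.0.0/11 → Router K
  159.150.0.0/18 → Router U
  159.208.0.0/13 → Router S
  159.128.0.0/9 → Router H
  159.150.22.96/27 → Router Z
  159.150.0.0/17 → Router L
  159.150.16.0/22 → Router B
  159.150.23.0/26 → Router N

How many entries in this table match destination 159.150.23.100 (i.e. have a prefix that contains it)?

4

Prefixes containing 159.150.23.100:
  159.128.0.0/9 (159.128.0.0 - 159.255.255.255)
  159.128.0.0/11 (159.128.0.0 - 159.159.255.255)
  159.150.0.0/17 (159.150.0.0 - 159.150.127.255)
  159.150.0.0/18 (159.150.0.0 - 159.150.63.255)
Total matching entries: 4.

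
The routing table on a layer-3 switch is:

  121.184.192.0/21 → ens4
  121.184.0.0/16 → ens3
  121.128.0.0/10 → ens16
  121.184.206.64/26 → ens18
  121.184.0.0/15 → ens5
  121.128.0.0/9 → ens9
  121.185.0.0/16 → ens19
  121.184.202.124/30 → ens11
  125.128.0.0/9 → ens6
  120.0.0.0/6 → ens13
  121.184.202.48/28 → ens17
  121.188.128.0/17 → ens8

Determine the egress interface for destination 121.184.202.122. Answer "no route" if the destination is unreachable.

Routes whose prefix contains 121.184.202.122:
  120.0.0.0/6 (120.0.0.0 - 123.255.255.255) -> ens13
  121.128.0.0/9 (121.128.0.0 - 121.255.255.255) -> ens9
  121.128.0.0/10 (121.128.0.0 - 121.191.255.255) -> ens16
  121.184.0.0/15 (121.184.0.0 - 121.185.255.255) -> ens5
  121.184.0.0/16 (121.184.0.0 - 121.184.255.255) -> ens3
More-specific entries that do NOT match:
  121.184.202.124/30 (121.184.202.124 - 121.184.202.127) does not contain 121.184.202.122
  121.184.202.48/28 (121.184.202.48 - 121.184.202.63) does not contain 121.184.202.122
  121.184.206.64/26 (121.184.206.64 - 121.184.206.127) does not contain 121.184.202.122
  121.184.192.0/21 (121.184.192.0 - 121.184.199.255) does not contain 121.184.202.122
  121.188.128.0/17 (121.188.128.0 - 121.188.255.255) does not contain 121.184.202.122
Longest matching prefix is /16 -> interface ens3.

ens3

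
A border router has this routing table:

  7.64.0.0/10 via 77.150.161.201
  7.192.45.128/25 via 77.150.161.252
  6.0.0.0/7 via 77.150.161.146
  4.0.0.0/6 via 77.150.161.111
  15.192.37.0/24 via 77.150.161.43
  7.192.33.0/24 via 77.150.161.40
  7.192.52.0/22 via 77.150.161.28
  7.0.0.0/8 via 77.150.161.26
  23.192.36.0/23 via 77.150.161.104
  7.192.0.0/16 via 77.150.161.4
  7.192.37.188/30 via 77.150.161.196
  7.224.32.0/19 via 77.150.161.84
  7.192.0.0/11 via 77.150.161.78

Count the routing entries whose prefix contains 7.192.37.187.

5

Prefixes containing 7.192.37.187:
  4.0.0.0/6 (4.0.0.0 - 7.255.255.255)
  6.0.0.0/7 (6.0.0.0 - 7.255.255.255)
  7.0.0.0/8 (7.0.0.0 - 7.255.255.255)
  7.192.0.0/11 (7.192.0.0 - 7.223.255.255)
  7.192.0.0/16 (7.192.0.0 - 7.192.255.255)
Total matching entries: 5.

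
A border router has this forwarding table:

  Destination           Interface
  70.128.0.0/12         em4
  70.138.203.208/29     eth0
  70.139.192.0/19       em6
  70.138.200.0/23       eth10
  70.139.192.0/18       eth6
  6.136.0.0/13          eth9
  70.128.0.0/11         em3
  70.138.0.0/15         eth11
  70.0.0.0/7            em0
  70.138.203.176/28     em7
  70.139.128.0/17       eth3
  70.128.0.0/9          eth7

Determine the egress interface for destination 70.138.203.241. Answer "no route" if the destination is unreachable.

Routes whose prefix contains 70.138.203.241:
  70.0.0.0/7 (70.0.0.0 - 71.255.255.255) -> em0
  70.128.0.0/9 (70.128.0.0 - 70.255.255.255) -> eth7
  70.128.0.0/11 (70.128.0.0 - 70.159.255.255) -> em3
  70.128.0.0/12 (70.128.0.0 - 70.143.255.255) -> em4
  70.138.0.0/15 (70.138.0.0 - 70.139.255.255) -> eth11
More-specific entries that do NOT match:
  70.138.203.208/29 (70.138.203.208 - 70.138.203.215) does not contain 70.138.203.241
  70.138.203.176/28 (70.138.203.176 - 70.138.203.191) does not contain 70.138.203.241
  70.138.200.0/23 (70.138.200.0 - 70.138.201.255) does not contain 70.138.203.241
  70.139.192.0/19 (70.139.192.0 - 70.139.223.255) does not contain 70.138.203.241
  70.139.192.0/18 (70.139.192.0 - 70.139.255.255) does not contain 70.138.203.241
  70.139.128.0/17 (70.139.128.0 - 70.139.255.255) does not contain 70.138.203.241
Longest matching prefix is /15 -> interface eth11.

eth11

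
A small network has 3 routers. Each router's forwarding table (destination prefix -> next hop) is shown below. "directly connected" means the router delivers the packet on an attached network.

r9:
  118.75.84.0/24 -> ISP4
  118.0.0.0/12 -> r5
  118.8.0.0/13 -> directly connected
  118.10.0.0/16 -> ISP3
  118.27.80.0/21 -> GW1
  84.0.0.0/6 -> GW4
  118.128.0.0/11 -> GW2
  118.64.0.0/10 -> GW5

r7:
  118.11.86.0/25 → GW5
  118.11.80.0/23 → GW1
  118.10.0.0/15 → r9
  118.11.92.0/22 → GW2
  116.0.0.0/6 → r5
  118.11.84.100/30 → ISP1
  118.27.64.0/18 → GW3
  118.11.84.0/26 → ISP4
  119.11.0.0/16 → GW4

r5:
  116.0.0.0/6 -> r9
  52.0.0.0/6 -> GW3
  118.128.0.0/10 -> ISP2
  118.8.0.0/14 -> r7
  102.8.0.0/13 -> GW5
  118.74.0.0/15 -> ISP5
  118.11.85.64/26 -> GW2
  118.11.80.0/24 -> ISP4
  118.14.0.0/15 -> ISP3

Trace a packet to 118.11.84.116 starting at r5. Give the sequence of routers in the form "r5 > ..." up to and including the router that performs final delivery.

r5 > r7 > r9

At r5: longest match for 118.11.84.116 is 118.8.0.0/14 -> r7
At r7: longest match for 118.11.84.116 is 118.10.0.0/15 -> r9
At r9: longest match for 118.11.84.116 is 118.8.0.0/13 -> directly connected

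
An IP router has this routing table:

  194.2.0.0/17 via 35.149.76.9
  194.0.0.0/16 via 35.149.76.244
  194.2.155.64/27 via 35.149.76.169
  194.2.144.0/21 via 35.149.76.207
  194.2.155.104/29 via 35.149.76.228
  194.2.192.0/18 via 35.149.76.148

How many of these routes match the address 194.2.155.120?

0

No listed prefix contains 194.2.155.120.
Total matching entries: 0.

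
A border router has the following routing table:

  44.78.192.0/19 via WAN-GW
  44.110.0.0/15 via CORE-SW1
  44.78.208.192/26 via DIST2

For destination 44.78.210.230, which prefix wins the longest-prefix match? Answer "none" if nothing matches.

44.78.192.0/19

Entries matching 44.78.210.230:
  44.78.192.0/19 (44.78.192.0 - 44.78.223.255)
Most specific is 44.78.192.0/19.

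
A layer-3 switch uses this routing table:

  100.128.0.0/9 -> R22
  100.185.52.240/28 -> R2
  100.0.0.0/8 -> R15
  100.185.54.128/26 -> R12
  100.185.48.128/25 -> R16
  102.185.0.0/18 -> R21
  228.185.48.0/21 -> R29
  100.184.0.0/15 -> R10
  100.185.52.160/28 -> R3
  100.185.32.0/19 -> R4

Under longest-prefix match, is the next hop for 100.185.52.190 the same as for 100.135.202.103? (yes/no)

no

100.185.52.190: longest match 100.185.32.0/19 -> R4
100.135.202.103: longest match 100.128.0.0/9 -> R22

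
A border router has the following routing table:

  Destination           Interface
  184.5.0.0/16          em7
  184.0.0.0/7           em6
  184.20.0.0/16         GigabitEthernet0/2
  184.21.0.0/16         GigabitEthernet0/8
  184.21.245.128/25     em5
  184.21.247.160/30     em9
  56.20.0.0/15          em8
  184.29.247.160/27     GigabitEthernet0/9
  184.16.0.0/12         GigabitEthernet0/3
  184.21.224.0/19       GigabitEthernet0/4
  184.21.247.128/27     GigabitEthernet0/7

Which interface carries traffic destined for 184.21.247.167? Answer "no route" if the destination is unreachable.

GigabitEthernet0/4

Routes whose prefix contains 184.21.247.167:
  184.0.0.0/7 (184.0.0.0 - 185.255.255.255) -> em6
  184.16.0.0/12 (184.16.0.0 - 184.31.255.255) -> GigabitEthernet0/3
  184.21.0.0/16 (184.21.0.0 - 184.21.255.255) -> GigabitEthernet0/8
  184.21.224.0/19 (184.21.224.0 - 184.21.255.255) -> GigabitEthernet0/4
More-specific entries that do NOT match:
  184.21.247.160/30 (184.21.247.160 - 184.21.247.163) does not contain 184.21.247.167
  184.29.247.160/27 (184.29.247.160 - 184.29.247.191) does not contain 184.21.247.167
  184.21.247.128/27 (184.21.247.128 - 184.21.247.159) does not contain 184.21.247.167
  184.21.245.128/25 (184.21.245.128 - 184.21.245.255) does not contain 184.21.247.167
Longest matching prefix is /19 -> interface GigabitEthernet0/4.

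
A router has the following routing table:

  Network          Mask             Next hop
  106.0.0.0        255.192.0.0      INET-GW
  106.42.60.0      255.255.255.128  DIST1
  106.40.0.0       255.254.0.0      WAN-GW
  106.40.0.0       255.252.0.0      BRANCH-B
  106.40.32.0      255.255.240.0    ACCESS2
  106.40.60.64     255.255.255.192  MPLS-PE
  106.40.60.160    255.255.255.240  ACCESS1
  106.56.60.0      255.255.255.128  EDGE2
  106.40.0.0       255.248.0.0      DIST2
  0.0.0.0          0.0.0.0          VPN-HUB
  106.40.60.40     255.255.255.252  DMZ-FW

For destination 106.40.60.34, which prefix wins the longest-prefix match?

Entries matching 106.40.60.34:
  0.0.0.0/0 (default, matches everything)
  106.0.0.0/10 (106.0.0.0 - 106.63.255.255)
  106.40.0.0/13 (106.40.0.0 - 106.47.255.255)
  106.40.0.0/14 (106.40.0.0 - 106.43.255.255)
  106.40.0.0/15 (106.40.0.0 - 106.41.255.255)
Most specific is 106.40.0.0/15.

106.40.0.0/15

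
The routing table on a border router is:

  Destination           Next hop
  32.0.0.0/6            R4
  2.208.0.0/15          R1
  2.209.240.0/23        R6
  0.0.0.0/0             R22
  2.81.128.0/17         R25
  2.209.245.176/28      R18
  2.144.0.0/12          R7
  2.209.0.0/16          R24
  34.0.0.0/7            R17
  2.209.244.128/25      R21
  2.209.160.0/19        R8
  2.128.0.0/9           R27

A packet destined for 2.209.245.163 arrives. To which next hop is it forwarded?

Routes whose prefix contains 2.209.245.163:
  0.0.0.0/0 (default, matches everything) -> R22
  2.128.0.0/9 (2.128.0.0 - 2.255.255.255) -> R27
  2.208.0.0/15 (2.208.0.0 - 2.209.255.255) -> R1
  2.209.0.0/16 (2.209.0.0 - 2.209.255.255) -> R24
More-specific entries that do NOT match:
  2.209.245.176/28 (2.209.245.176 - 2.209.245.191) does not contain 2.209.245.163
  2.209.244.128/25 (2.209.244.128 - 2.209.244.255) does not contain 2.209.245.163
  2.209.240.0/23 (2.209.240.0 - 2.209.241.255) does not contain 2.209.245.163
  2.209.160.0/19 (2.209.160.0 - 2.209.191.255) does not contain 2.209.245.163
  2.81.128.0/17 (2.81.128.0 - 2.81.255.255) does not contain 2.209.245.163
Longest matching prefix is /16 -> next hop R24.

R24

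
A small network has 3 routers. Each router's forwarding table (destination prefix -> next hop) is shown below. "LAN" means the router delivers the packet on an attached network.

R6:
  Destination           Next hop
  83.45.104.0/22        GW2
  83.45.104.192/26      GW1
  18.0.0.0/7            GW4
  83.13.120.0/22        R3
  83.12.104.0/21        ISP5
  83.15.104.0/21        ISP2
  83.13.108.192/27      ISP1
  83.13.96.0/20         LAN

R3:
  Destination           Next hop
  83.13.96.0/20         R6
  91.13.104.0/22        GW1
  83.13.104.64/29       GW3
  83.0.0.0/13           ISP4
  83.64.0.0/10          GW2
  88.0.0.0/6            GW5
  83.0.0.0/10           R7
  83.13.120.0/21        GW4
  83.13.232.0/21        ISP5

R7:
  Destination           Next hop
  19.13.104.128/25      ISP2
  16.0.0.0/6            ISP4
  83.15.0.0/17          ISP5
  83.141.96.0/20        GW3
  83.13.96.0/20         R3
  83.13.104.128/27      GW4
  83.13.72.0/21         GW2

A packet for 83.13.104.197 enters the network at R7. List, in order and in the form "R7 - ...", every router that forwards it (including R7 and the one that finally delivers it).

R7 - R3 - R6

At R7: longest match for 83.13.104.197 is 83.13.96.0/20 -> R3
At R3: longest match for 83.13.104.197 is 83.13.96.0/20 -> R6
At R6: longest match for 83.13.104.197 is 83.13.96.0/20 -> LAN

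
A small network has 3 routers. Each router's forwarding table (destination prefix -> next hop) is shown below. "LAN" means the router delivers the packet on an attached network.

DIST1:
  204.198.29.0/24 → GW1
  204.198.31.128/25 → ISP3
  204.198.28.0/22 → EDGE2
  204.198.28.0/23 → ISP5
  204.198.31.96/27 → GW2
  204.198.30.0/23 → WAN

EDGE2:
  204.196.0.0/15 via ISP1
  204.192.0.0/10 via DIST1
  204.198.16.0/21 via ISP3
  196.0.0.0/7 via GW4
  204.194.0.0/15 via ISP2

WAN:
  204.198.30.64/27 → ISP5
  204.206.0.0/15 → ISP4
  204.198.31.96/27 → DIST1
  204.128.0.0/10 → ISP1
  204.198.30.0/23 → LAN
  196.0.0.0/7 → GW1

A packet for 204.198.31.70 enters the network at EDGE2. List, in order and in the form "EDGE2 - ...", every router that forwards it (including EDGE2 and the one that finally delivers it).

At EDGE2: longest match for 204.198.31.70 is 204.192.0.0/10 -> DIST1
At DIST1: longest match for 204.198.31.70 is 204.198.30.0/23 -> WAN
At WAN: longest match for 204.198.31.70 is 204.198.30.0/23 -> LAN

EDGE2 - DIST1 - WAN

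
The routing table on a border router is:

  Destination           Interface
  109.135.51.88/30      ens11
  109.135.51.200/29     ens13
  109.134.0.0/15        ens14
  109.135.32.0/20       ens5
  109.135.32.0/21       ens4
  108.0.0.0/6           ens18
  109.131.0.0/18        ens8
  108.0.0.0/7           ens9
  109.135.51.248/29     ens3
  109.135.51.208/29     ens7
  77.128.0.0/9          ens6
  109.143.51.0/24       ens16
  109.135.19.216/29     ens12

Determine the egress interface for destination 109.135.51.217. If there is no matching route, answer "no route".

Routes whose prefix contains 109.135.51.217:
  108.0.0.0/6 (108.0.0.0 - 111.255.255.255) -> ens18
  108.0.0.0/7 (108.0.0.0 - 109.255.255.255) -> ens9
  109.134.0.0/15 (109.134.0.0 - 109.135.255.255) -> ens14
More-specific entries that do NOT match:
  109.135.51.88/30 (109.135.51.88 - 109.135.51.91) does not contain 109.135.51.217
  109.135.51.200/29 (109.135.51.200 - 109.135.51.207) does not contain 109.135.51.217
  109.135.51.248/29 (109.135.51.248 - 109.135.51.255) does not contain 109.135.51.217
  109.135.51.208/29 (109.135.51.208 - 109.135.51.215) does not contain 109.135.51.217
  109.135.19.216/29 (109.135.19.216 - 109.135.19.223) does not contain 109.135.51.217
  109.143.51.0/24 (109.143.51.0 - 109.143.51.255) does not contain 109.135.51.217
  109.135.32.0/21 (109.135.32.0 - 109.135.39.255) does not contain 109.135.51.217
  109.135.32.0/20 (109.135.32.0 - 109.135.47.255) does not contain 109.135.51.217
  109.131.0.0/18 (109.131.0.0 - 109.131.63.255) does not contain 109.135.51.217
Longest matching prefix is /15 -> interface ens14.

ens14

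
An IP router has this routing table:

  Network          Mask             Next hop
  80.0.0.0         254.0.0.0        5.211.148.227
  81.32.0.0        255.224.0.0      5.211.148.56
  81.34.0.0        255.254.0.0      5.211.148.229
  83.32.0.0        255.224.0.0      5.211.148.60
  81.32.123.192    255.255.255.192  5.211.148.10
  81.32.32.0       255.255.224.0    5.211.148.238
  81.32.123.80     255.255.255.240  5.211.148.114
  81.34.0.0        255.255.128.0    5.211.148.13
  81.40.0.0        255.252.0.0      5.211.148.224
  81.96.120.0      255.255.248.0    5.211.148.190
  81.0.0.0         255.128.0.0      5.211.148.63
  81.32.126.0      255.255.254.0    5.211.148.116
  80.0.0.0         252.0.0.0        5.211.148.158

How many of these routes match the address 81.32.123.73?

Prefixes containing 81.32.123.73:
  80.0.0.0/6 (80.0.0.0 - 83.255.255.255)
  80.0.0.0/7 (80.0.0.0 - 81.255.255.255)
  81.0.0.0/9 (81.0.0.0 - 81.127.255.255)
  81.32.0.0/11 (81.32.0.0 - 81.63.255.255)
Total matching entries: 4.

4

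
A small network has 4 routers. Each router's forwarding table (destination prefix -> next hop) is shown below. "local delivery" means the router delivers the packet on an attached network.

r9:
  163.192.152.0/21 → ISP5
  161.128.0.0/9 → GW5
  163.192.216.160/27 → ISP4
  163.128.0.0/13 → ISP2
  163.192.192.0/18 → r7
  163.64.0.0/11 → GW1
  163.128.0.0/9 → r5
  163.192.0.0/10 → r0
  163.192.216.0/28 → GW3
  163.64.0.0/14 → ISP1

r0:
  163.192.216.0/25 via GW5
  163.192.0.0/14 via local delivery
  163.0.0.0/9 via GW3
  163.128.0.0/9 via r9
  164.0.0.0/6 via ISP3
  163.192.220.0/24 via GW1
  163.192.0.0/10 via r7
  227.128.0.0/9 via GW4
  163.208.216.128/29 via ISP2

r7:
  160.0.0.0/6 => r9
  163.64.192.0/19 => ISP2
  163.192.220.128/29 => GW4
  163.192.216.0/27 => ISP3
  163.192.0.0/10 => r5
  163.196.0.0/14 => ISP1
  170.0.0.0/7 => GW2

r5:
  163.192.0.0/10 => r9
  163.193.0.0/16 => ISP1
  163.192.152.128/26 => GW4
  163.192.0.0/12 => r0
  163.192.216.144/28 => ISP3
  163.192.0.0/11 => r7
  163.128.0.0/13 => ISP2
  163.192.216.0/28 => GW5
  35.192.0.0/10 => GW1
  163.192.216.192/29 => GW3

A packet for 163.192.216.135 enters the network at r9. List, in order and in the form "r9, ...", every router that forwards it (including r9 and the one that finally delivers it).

At r9: longest match for 163.192.216.135 is 163.192.192.0/18 -> r7
At r7: longest match for 163.192.216.135 is 163.192.0.0/10 -> r5
At r5: longest match for 163.192.216.135 is 163.192.0.0/12 -> r0
At r0: longest match for 163.192.216.135 is 163.192.0.0/14 -> local delivery

r9, r7, r5, r0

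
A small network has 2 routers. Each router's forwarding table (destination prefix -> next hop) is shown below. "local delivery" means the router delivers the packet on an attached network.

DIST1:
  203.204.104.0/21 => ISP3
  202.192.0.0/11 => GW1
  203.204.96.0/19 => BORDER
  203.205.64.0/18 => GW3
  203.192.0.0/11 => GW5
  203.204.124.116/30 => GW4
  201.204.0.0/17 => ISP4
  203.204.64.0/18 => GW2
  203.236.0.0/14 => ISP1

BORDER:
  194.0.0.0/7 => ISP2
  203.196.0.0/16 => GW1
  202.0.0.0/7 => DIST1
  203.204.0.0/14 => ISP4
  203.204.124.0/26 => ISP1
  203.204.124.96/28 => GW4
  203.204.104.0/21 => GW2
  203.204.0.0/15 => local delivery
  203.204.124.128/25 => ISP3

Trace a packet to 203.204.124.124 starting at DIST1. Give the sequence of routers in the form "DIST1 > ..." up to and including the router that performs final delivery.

At DIST1: longest match for 203.204.124.124 is 203.204.96.0/19 -> BORDER
At BORDER: longest match for 203.204.124.124 is 203.204.0.0/15 -> local delivery

DIST1 > BORDER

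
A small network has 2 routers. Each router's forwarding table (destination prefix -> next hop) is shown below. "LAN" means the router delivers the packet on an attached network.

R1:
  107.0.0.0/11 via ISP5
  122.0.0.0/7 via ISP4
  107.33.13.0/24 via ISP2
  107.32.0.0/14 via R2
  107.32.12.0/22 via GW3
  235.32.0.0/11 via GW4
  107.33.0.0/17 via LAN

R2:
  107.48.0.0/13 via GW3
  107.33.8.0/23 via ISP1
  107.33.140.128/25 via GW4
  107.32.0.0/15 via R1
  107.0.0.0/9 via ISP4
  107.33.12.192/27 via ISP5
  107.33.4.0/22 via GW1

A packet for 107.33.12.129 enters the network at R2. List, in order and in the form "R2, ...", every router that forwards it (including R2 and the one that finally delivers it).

At R2: longest match for 107.33.12.129 is 107.32.0.0/15 -> R1
At R1: longest match for 107.33.12.129 is 107.33.0.0/17 -> LAN

R2, R1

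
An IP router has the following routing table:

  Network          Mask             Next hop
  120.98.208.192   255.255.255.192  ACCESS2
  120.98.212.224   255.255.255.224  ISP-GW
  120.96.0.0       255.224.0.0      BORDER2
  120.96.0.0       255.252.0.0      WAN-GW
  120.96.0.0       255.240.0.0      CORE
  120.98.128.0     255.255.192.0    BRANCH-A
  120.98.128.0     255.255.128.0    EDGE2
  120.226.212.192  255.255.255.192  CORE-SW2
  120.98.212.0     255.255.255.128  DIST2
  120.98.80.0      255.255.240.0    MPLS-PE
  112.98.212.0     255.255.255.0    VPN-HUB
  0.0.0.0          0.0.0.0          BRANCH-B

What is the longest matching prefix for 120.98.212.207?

120.98.128.0/17

Entries matching 120.98.212.207:
  0.0.0.0/0 (default, matches everything)
  120.96.0.0/11 (120.96.0.0 - 120.127.255.255)
  120.96.0.0/12 (120.96.0.0 - 120.111.255.255)
  120.96.0.0/14 (120.96.0.0 - 120.99.255.255)
  120.98.128.0/17 (120.98.128.0 - 120.98.255.255)
Most specific is 120.98.128.0/17.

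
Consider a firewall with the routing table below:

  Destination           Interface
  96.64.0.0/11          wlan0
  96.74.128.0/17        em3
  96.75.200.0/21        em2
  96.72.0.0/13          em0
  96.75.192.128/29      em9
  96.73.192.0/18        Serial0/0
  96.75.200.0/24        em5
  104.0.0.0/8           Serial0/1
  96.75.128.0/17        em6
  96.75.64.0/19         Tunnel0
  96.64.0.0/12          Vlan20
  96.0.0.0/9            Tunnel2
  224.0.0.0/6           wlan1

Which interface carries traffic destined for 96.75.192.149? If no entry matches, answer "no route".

em6

Routes whose prefix contains 96.75.192.149:
  96.0.0.0/9 (96.0.0.0 - 96.127.255.255) -> Tunnel2
  96.64.0.0/11 (96.64.0.0 - 96.95.255.255) -> wlan0
  96.64.0.0/12 (96.64.0.0 - 96.79.255.255) -> Vlan20
  96.72.0.0/13 (96.72.0.0 - 96.79.255.255) -> em0
  96.75.128.0/17 (96.75.128.0 - 96.75.255.255) -> em6
More-specific entries that do NOT match:
  96.75.192.128/29 (96.75.192.128 - 96.75.192.135) does not contain 96.75.192.149
  96.75.200.0/24 (96.75.200.0 - 96.75.200.255) does not contain 96.75.192.149
  96.75.200.0/21 (96.75.200.0 - 96.75.207.255) does not contain 96.75.192.149
  96.75.64.0/19 (96.75.64.0 - 96.75.95.255) does not contain 96.75.192.149
  96.73.192.0/18 (96.73.192.0 - 96.73.255.255) does not contain 96.75.192.149
Longest matching prefix is /17 -> interface em6.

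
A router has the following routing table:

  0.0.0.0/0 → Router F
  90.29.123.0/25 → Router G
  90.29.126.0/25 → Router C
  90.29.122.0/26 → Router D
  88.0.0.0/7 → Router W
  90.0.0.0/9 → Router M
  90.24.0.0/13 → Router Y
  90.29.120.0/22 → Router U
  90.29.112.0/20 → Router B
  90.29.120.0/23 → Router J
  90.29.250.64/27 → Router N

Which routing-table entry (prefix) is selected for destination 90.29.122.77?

90.29.120.0/22

Entries matching 90.29.122.77:
  0.0.0.0/0 (default, matches everything)
  90.0.0.0/9 (90.0.0.0 - 90.127.255.255)
  90.24.0.0/13 (90.24.0.0 - 90.31.255.255)
  90.29.112.0/20 (90.29.112.0 - 90.29.127.255)
  90.29.120.0/22 (90.29.120.0 - 90.29.123.255)
Most specific is 90.29.120.0/22.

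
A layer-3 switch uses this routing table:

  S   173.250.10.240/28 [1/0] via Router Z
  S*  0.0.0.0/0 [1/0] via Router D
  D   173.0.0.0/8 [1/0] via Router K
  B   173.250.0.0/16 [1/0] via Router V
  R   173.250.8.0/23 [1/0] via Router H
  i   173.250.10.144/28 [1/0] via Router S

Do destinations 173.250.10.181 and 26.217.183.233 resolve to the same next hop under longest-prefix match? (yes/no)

173.250.10.181: longest match 173.250.0.0/16 -> Router V
26.217.183.233: longest match 0.0.0.0/0 -> Router D

no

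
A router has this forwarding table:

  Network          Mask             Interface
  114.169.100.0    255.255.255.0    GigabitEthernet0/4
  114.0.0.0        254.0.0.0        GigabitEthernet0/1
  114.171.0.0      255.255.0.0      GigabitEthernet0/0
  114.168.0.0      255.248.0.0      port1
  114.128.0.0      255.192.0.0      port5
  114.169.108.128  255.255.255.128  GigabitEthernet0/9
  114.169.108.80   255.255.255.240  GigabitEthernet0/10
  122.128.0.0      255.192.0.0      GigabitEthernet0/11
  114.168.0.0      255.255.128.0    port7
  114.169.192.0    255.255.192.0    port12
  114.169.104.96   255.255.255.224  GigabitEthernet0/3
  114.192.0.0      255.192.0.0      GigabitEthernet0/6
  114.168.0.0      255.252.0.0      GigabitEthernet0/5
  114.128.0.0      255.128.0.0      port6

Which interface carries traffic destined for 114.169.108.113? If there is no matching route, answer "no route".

Routes whose prefix contains 114.169.108.113:
  114.0.0.0/7 (114.0.0.0 - 115.255.255.255) -> GigabitEthernet0/1
  114.128.0.0/9 (114.128.0.0 - 114.255.255.255) -> port6
  114.128.0.0/10 (114.128.0.0 - 114.191.255.255) -> port5
  114.168.0.0/13 (114.168.0.0 - 114.175.255.255) -> port1
  114.168.0.0/14 (114.168.0.0 - 114.171.255.255) -> GigabitEthernet0/5
More-specific entries that do NOT match:
  114.169.108.80/28 (114.169.108.80 - 114.169.108.95) does not contain 114.169.108.113
  114.169.104.96/27 (114.169.104.96 - 114.169.104.127) does not contain 114.169.108.113
  114.169.108.128/25 (114.169.108.128 - 114.169.108.255) does not contain 114.169.108.113
  114.169.100.0/24 (114.169.100.0 - 114.169.100.255) does not contain 114.169.108.113
  114.169.192.0/18 (114.169.192.0 - 114.169.255.255) does not contain 114.169.108.113
  114.168.0.0/17 (114.168.0.0 - 114.168.127.255) does not contain 114.169.108.113
  114.171.0.0/16 (114.171.0.0 - 114.171.255.255) does not contain 114.169.108.113
Longest matching prefix is /14 -> interface GigabitEthernet0/5.

GigabitEthernet0/5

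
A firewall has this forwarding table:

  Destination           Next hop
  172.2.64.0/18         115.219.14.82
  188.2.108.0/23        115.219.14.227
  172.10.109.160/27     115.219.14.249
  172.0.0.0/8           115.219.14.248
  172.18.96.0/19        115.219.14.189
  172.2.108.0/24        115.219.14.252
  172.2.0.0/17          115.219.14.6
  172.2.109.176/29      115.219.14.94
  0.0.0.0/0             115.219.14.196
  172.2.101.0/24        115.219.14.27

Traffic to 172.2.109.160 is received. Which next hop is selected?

Routes whose prefix contains 172.2.109.160:
  0.0.0.0/0 (default, matches everything) -> 115.219.14.196
  172.0.0.0/8 (172.0.0.0 - 172.255.255.255) -> 115.219.14.248
  172.2.0.0/17 (172.2.0.0 - 172.2.127.255) -> 115.219.14.6
  172.2.64.0/18 (172.2.64.0 - 172.2.127.255) -> 115.219.14.82
More-specific entries that do NOT match:
  172.2.109.176/29 (172.2.109.176 - 172.2.109.183) does not contain 172.2.109.160
  172.10.109.160/27 (172.10.109.160 - 172.10.109.191) does not contain 172.2.109.160
  172.2.108.0/24 (172.2.108.0 - 172.2.108.255) does not contain 172.2.109.160
  172.2.101.0/24 (172.2.101.0 - 172.2.101.255) does not contain 172.2.109.160
  188.2.108.0/23 (188.2.108.0 - 188.2.109.255) does not contain 172.2.109.160
  172.18.96.0/19 (172.18.96.0 - 172.18.127.255) does not contain 172.2.109.160
Longest matching prefix is /18 -> next hop 115.219.14.82.

115.219.14.82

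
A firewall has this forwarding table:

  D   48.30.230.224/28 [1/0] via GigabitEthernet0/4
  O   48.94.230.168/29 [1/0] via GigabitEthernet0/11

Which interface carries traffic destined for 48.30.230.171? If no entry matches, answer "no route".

no route

No entry's prefix contains 48.30.230.171; there is no default route.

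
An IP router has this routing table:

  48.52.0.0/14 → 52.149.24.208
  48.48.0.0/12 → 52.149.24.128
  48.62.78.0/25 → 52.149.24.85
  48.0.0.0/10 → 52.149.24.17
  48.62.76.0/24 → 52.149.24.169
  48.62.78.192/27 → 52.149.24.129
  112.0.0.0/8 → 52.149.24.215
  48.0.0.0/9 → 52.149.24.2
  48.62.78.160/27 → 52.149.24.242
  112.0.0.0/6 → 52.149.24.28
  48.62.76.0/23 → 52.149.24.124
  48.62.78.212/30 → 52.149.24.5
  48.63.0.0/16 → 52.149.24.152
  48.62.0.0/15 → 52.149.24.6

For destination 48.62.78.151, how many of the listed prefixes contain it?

Prefixes containing 48.62.78.151:
  48.0.0.0/9 (48.0.0.0 - 48.127.255.255)
  48.0.0.0/10 (48.0.0.0 - 48.63.255.255)
  48.48.0.0/12 (48.48.0.0 - 48.63.255.255)
  48.62.0.0/15 (48.62.0.0 - 48.63.255.255)
Total matching entries: 4.

4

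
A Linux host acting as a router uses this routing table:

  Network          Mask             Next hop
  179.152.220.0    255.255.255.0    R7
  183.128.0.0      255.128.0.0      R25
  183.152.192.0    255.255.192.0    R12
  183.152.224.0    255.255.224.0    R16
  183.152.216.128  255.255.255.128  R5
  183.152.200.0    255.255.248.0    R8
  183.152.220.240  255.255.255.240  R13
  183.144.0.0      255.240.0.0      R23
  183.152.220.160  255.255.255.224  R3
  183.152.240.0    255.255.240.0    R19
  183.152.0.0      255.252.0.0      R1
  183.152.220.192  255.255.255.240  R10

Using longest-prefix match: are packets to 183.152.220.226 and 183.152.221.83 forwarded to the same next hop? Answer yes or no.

yes

183.152.220.226: longest match 183.152.192.0/18 -> R12
183.152.221.83: longest match 183.152.192.0/18 -> R12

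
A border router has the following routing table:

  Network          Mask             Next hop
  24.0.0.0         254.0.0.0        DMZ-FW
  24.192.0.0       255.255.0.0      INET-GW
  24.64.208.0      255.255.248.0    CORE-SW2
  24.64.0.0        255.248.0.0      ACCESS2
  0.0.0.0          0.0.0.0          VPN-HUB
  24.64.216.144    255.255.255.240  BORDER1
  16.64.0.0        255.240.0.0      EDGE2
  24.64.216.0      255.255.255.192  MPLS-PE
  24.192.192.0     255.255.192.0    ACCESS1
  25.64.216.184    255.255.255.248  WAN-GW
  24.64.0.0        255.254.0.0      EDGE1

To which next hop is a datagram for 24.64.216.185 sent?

EDGE1

Routes whose prefix contains 24.64.216.185:
  0.0.0.0/0 (default, matches everything) -> VPN-HUB
  24.0.0.0/7 (24.0.0.0 - 25.255.255.255) -> DMZ-FW
  24.64.0.0/13 (24.64.0.0 - 24.71.255.255) -> ACCESS2
  24.64.0.0/15 (24.64.0.0 - 24.65.255.255) -> EDGE1
More-specific entries that do NOT match:
  25.64.216.184/29 (25.64.216.184 - 25.64.216.191) does not contain 24.64.216.185
  24.64.216.144/28 (24.64.216.144 - 24.64.216.159) does not contain 24.64.216.185
  24.64.216.0/26 (24.64.216.0 - 24.64.216.63) does not contain 24.64.216.185
  24.64.208.0/21 (24.64.208.0 - 24.64.215.255) does not contain 24.64.216.185
  24.192.192.0/18 (24.192.192.0 - 24.192.255.255) does not contain 24.64.216.185
  24.192.0.0/16 (24.192.0.0 - 24.192.255.255) does not contain 24.64.216.185
Longest matching prefix is /15 -> next hop EDGE1.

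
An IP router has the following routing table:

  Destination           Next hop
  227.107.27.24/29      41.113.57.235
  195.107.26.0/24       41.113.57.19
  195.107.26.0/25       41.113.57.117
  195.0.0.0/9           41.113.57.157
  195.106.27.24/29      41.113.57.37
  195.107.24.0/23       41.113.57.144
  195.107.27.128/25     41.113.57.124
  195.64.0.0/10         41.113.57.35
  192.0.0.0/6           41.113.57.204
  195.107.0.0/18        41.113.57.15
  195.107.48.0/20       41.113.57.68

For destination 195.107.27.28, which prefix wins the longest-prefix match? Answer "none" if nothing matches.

195.107.0.0/18

Entries matching 195.107.27.28:
  192.0.0.0/6 (192.0.0.0 - 195.255.255.255)
  195.0.0.0/9 (195.0.0.0 - 195.127.255.255)
  195.64.0.0/10 (195.64.0.0 - 195.127.255.255)
  195.107.0.0/18 (195.107.0.0 - 195.107.63.255)
Most specific is 195.107.0.0/18.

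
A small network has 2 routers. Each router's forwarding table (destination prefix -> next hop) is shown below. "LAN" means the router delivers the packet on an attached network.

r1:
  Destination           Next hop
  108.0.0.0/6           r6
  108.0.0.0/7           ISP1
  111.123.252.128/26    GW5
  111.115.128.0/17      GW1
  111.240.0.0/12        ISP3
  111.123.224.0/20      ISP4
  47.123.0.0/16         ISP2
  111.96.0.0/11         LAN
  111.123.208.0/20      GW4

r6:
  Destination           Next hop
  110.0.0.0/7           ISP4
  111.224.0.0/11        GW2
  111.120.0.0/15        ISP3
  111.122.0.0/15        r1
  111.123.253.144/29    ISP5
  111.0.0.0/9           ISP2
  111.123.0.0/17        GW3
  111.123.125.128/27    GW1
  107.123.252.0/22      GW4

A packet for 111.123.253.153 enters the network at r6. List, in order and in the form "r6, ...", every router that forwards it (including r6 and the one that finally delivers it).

At r6: longest match for 111.123.253.153 is 111.122.0.0/15 -> r1
At r1: longest match for 111.123.253.153 is 111.96.0.0/11 -> LAN

r6, r1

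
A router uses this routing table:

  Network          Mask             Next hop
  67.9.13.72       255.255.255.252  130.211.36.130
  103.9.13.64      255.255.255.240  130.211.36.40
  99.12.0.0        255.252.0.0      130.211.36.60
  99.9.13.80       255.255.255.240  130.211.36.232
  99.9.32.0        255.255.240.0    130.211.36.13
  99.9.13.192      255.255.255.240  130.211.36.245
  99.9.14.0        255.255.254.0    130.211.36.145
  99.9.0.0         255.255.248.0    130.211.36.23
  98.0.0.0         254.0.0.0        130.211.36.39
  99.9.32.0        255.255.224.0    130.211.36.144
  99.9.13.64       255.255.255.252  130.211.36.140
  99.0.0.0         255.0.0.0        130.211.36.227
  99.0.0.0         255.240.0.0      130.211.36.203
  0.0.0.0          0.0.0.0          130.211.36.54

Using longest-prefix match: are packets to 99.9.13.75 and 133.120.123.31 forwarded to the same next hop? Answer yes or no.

99.9.13.75: longest match 99.0.0.0/12 -> 130.211.36.203
133.120.123.31: longest match 0.0.0.0/0 -> 130.211.36.54

no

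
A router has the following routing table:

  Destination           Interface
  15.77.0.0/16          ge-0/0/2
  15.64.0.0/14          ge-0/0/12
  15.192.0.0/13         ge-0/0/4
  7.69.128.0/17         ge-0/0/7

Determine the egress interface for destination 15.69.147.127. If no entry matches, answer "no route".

No entry's prefix contains 15.69.147.127; there is no default route.

no route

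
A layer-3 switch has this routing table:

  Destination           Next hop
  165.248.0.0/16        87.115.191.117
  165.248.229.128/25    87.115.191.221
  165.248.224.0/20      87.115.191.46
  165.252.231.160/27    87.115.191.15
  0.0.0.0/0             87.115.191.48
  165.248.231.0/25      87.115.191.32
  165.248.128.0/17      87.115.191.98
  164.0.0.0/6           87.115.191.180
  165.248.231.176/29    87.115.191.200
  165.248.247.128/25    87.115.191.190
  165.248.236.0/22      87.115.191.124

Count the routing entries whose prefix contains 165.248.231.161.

Prefixes containing 165.248.231.161:
  0.0.0.0/0 (default, matches everything)
  164.0.0.0/6 (164.0.0.0 - 167.255.255.255)
  165.248.0.0/16 (165.248.0.0 - 165.248.255.255)
  165.248.128.0/17 (165.248.128.0 - 165.248.255.255)
  165.248.224.0/20 (165.248.224.0 - 165.248.239.255)
Total matching entries: 5.

5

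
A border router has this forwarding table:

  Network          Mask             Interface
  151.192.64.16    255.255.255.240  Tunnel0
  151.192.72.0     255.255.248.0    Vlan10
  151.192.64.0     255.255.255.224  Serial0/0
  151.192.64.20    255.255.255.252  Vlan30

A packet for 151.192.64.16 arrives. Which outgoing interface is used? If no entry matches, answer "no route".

Tunnel0

Routes whose prefix contains 151.192.64.16:
  151.192.64.0/27 (151.192.64.0 - 151.192.64.31) -> Serial0/0
  151.192.64.16/28 (151.192.64.16 - 151.192.64.31) -> Tunnel0
More-specific entries that do NOT match:
  151.192.64.20/30 (151.192.64.20 - 151.192.64.23) does not contain 151.192.64.16
Longest matching prefix is /28 -> interface Tunnel0.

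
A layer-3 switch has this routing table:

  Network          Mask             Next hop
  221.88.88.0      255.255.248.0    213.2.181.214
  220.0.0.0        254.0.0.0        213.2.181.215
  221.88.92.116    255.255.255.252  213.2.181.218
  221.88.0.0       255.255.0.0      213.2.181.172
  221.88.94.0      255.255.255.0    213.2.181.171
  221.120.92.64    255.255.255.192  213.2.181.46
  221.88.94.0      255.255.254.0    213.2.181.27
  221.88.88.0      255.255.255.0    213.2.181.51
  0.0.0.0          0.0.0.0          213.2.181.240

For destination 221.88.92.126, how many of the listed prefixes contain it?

4

Prefixes containing 221.88.92.126:
  0.0.0.0/0 (default, matches everything)
  220.0.0.0/7 (220.0.0.0 - 221.255.255.255)
  221.88.0.0/16 (221.88.0.0 - 221.88.255.255)
  221.88.88.0/21 (221.88.88.0 - 221.88.95.255)
Total matching entries: 4.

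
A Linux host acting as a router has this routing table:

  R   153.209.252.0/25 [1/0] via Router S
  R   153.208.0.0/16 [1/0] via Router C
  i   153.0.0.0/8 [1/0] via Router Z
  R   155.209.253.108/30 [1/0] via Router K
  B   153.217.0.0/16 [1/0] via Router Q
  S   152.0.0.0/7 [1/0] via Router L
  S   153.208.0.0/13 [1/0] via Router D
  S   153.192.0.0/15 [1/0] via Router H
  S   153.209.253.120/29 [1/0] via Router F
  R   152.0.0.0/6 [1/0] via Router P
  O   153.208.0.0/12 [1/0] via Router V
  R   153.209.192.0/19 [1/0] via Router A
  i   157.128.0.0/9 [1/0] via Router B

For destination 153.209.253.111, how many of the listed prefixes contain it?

Prefixes containing 153.209.253.111:
  152.0.0.0/6 (152.0.0.0 - 155.255.255.255)
  152.0.0.0/7 (152.0.0.0 - 153.255.255.255)
  153.0.0.0/8 (153.0.0.0 - 153.255.255.255)
  153.208.0.0/12 (153.208.0.0 - 153.223.255.255)
  153.208.0.0/13 (153.208.0.0 - 153.215.255.255)
Total matching entries: 5.

5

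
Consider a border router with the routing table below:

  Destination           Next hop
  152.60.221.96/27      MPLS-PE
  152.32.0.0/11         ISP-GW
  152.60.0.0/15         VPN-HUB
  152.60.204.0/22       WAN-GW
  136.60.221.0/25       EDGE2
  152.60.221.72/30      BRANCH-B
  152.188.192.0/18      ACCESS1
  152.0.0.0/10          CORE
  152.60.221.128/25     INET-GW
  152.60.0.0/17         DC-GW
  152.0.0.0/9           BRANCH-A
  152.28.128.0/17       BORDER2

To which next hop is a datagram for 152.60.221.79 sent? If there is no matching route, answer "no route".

Routes whose prefix contains 152.60.221.79:
  152.0.0.0/9 (152.0.0.0 - 152.127.255.255) -> BRANCH-A
  152.0.0.0/10 (152.0.0.0 - 152.63.255.255) -> CORE
  152.32.0.0/11 (152.32.0.0 - 152.63.255.255) -> ISP-GW
  152.60.0.0/15 (152.60.0.0 - 152.61.255.255) -> VPN-HUB
More-specific entries that do NOT match:
  152.60.221.72/30 (152.60.221.72 - 152.60.221.75) does not contain 152.60.221.79
  152.60.221.96/27 (152.60.221.96 - 152.60.221.127) does not contain 152.60.221.79
  136.60.221.0/25 (136.60.221.0 - 136.60.221.127) does not contain 152.60.221.79
  152.60.221.128/25 (152.60.221.128 - 152.60.221.255) does not contain 152.60.221.79
  152.60.204.0/22 (152.60.204.0 - 152.60.207.255) does not contain 152.60.221.79
  152.188.192.0/18 (152.188.192.0 - 152.188.255.255) does not contain 152.60.221.79
  152.60.0.0/17 (152.60.0.0 - 152.60.127.255) does not contain 152.60.221.79
  152.28.128.0/17 (152.28.128.0 - 152.28.255.255) does not contain 152.60.221.79
Longest matching prefix is /15 -> next hop VPN-HUB.

VPN-HUB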